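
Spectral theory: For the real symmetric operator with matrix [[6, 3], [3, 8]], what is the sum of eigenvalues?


For a self-adjoint (symmetric) matrix, the eigenvalues are real.
The sum of eigenvalues equals the trace of the matrix.
trace = 6 + 8 = 14

14


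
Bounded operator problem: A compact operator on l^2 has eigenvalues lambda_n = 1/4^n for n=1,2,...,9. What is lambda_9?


The eigenvalue formula gives lambda_9 = 1/4^9
= 1/262144
= 3.8147e-06

3.8147e-06


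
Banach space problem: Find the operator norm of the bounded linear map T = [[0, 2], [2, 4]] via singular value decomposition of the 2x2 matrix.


A^T A = [[4, 8], [8, 20]]
trace(A^T A) = 24, det(A^T A) = 16
discriminant = 24^2 - 4*16 = 512
Largest eigenvalue of A^T A = (trace + sqrt(disc))/2 = 23.3137
||T|| = sqrt(23.3137) = 4.8284

4.8284


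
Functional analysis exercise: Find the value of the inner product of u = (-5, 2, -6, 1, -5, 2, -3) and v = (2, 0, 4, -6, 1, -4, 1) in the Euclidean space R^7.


Computing the standard inner product <u, v> = sum u_i * v_i
= -5*2 + 2*0 + -6*4 + 1*-6 + -5*1 + 2*-4 + -3*1
= -10 + 0 + -24 + -6 + -5 + -8 + -3
= -56

-56


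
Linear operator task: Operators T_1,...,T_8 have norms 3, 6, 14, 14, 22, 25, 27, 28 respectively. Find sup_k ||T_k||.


By the Uniform Boundedness Principle, the supremum of norms is finite.
sup_k ||T_k|| = max(3, 6, 14, 14, 22, 25, 27, 28) = 28

28


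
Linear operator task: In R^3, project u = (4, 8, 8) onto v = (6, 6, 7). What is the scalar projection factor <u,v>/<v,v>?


Computing <u,v> = 4*6 + 8*6 + 8*7 = 128
Computing <v,v> = 6^2 + 6^2 + 7^2 = 121
Projection coefficient = 128/121 = 1.0579

1.0579


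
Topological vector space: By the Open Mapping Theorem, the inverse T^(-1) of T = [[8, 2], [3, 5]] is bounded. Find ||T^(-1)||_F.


det(T) = 8*5 - 2*3 = 34
T^(-1) = (1/34) * [[5, -2], [-3, 8]] = [[0.1471, -0.0588], [-0.0882, 0.2353]]
||T^(-1)||_F^2 = 0.1471^2 + (-0.0588)^2 + (-0.0882)^2 + 0.2353^2 = 0.0882
||T^(-1)||_F = sqrt(0.0882) = 0.2970

0.2970


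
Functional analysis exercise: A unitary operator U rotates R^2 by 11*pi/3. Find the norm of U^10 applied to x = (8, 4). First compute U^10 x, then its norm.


U is a rotation by theta = 11*pi/3
U^10 = rotation by 10*theta = 110*pi/3 = 2*pi/3 (mod 2*pi)
cos(2*pi/3) = -0.5000, sin(2*pi/3) = 0.8660
U^10 x = (-0.5000 * 8 - 0.8660 * 4, 0.8660 * 8 + -0.5000 * 4)
= (-7.4641, 4.9282)
||U^10 x|| = sqrt((-7.4641)^2 + 4.9282^2) = sqrt(80.0000) = 8.9443

8.9443


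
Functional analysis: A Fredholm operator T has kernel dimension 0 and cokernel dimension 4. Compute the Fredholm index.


The Fredholm index is defined as ind(T) = dim(ker T) - dim(coker T)
= 0 - 4
= -4

-4


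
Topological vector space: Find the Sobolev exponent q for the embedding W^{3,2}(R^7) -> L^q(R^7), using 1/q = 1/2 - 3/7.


Using the Sobolev embedding formula: 1/q = 1/p - k/n
1/q = 1/2 - 3/7 = 1/14
q = 1/(1/14) = 14

14.0000


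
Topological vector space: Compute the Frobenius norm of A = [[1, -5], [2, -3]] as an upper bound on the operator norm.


||A||_F^2 = sum a_ij^2
= 1^2 + (-5)^2 + 2^2 + (-3)^2
= 1 + 25 + 4 + 9 = 39
||A||_F = sqrt(39) = 6.2450

6.2450


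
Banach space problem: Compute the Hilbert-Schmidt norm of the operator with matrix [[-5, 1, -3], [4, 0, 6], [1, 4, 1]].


The Hilbert-Schmidt norm is sqrt(sum of squares of all entries).
Sum of squares = (-5)^2 + 1^2 + (-3)^2 + 4^2 + 0^2 + 6^2 + 1^2 + 4^2 + 1^2
= 25 + 1 + 9 + 16 + 0 + 36 + 1 + 16 + 1 = 105
||T||_HS = sqrt(105) = 10.2470

10.2470


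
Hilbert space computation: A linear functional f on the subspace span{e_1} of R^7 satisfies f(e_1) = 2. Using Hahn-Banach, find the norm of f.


The norm of f is given by ||f|| = sup_{||x||=1} |f(x)|.
On span{e_1}, ||e_1|| = 1, so ||f|| = |f(e_1)| / ||e_1||
= |2| / 1 = 2.0000

2.0000


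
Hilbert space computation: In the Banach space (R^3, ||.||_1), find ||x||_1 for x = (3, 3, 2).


The l^1 norm equals the sum of absolute values of all components.
||x||_1 = 3 + 3 + 2
= 8

8.0000


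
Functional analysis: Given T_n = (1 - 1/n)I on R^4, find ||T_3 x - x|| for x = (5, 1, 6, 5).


T_3 x - x = (1 - 1/3)x - x = -x/3
||x|| = sqrt(87) = 9.3274
||T_3 x - x|| = ||x||/3 = 9.3274/3 = 3.1091

3.1091


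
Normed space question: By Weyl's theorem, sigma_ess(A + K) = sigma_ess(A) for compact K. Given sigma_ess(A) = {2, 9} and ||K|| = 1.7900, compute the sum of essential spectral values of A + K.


By Weyl's theorem, the essential spectrum is invariant under compact perturbations.
sigma_ess(A + K) = sigma_ess(A) = {2, 9}
Sum = 2 + 9 = 11

11


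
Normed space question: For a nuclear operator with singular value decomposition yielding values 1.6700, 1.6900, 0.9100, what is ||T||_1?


The nuclear norm is the sum of all singular values.
||T||_1 = 1.6700 + 1.6900 + 0.9100
= 4.2700

4.2700


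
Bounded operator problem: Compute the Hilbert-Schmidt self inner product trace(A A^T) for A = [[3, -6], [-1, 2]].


trace(A * A^T) = sum of squares of all entries
= 3^2 + (-6)^2 + (-1)^2 + 2^2
= 9 + 36 + 1 + 4
= 50

50


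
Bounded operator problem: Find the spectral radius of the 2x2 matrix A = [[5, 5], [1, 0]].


For a 2x2 matrix, eigenvalues satisfy lambda^2 - (trace)*lambda + det = 0
trace = 5 + 0 = 5
det = 5*0 - 5*1 = -5
discriminant = 5^2 - 4*(-5) = 45
spectral radius = max |eigenvalue| = 5.8541

5.8541


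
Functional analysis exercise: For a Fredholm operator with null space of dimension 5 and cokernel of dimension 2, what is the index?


The Fredholm index is defined as ind(T) = dim(ker T) - dim(coker T)
= 5 - 2
= 3

3


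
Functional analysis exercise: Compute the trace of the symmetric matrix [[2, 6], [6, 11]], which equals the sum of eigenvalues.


For a self-adjoint (symmetric) matrix, the eigenvalues are real.
The sum of eigenvalues equals the trace of the matrix.
trace = 2 + 11 = 13

13


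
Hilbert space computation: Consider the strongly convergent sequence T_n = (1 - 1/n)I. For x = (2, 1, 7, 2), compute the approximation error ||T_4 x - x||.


T_4 x - x = (1 - 1/4)x - x = -x/4
||x|| = sqrt(58) = 7.6158
||T_4 x - x|| = ||x||/4 = 7.6158/4 = 1.9039

1.9039


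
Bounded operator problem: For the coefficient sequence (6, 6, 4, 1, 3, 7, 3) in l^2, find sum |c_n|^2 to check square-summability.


sum |c_n|^2 = 6^2 + 6^2 + 4^2 + 1^2 + 3^2 + 7^2 + 3^2
= 36 + 36 + 16 + 1 + 9 + 49 + 9
= 156

156


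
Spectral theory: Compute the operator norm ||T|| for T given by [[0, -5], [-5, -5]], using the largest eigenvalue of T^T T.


A^T A = [[25, 25], [25, 50]]
trace(A^T A) = 75, det(A^T A) = 625
discriminant = 75^2 - 4*625 = 3125
Largest eigenvalue of A^T A = (trace + sqrt(disc))/2 = 65.4508
||T|| = sqrt(65.4508) = 8.0902

8.0902


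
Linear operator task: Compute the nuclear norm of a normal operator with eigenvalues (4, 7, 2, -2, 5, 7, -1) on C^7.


For a normal operator, singular values equal |eigenvalues|.
Trace norm = sum |lambda_i| = 4 + 7 + 2 + 2 + 5 + 7 + 1
= 28

28


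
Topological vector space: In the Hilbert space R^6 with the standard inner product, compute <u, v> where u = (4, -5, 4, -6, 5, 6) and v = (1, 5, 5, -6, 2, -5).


Computing the standard inner product <u, v> = sum u_i * v_i
= 4*1 + -5*5 + 4*5 + -6*-6 + 5*2 + 6*-5
= 4 + -25 + 20 + 36 + 10 + -30
= 15

15


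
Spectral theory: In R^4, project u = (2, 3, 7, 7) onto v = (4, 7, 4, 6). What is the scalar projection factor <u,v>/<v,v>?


Computing <u,v> = 2*4 + 3*7 + 7*4 + 7*6 = 99
Computing <v,v> = 4^2 + 7^2 + 4^2 + 6^2 = 117
Projection coefficient = 99/117 = 0.8462

0.8462


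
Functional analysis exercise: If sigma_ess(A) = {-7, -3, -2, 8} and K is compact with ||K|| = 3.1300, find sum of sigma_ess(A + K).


By Weyl's theorem, the essential spectrum is invariant under compact perturbations.
sigma_ess(A + K) = sigma_ess(A) = {-7, -3, -2, 8}
Sum = -7 + -3 + -2 + 8 = -4

-4


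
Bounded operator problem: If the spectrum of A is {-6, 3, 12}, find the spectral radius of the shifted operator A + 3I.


Spectrum of A + 3I = {-3, 6, 15}
Spectral radius = max |lambda| over the shifted spectrum
= max(3, 6, 15) = 15

15


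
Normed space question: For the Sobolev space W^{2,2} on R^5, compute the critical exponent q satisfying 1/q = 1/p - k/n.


Using the Sobolev embedding formula: 1/q = 1/p - k/n
1/q = 1/2 - 2/5 = 1/10
q = 1/(1/10) = 10

10.0000


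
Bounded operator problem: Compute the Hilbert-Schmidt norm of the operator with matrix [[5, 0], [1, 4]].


The Hilbert-Schmidt norm is sqrt(sum of squares of all entries).
Sum of squares = 5^2 + 0^2 + 1^2 + 4^2
= 25 + 0 + 1 + 16 = 42
||T||_HS = sqrt(42) = 6.4807

6.4807


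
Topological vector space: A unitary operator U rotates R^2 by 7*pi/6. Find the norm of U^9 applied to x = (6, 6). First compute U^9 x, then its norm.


U is a rotation by theta = 7*pi/6
U^9 = rotation by 9*theta = 63*pi/6 = 3*pi/6 (mod 2*pi)
cos(3*pi/6) = 0.0000, sin(3*pi/6) = 1.0000
U^9 x = (0.0000 * 6 - 1.0000 * 6, 1.0000 * 6 + 0.0000 * 6)
= (-6.0000, 6.0000)
||U^9 x|| = sqrt((-6.0000)^2 + 6.0000^2) = sqrt(72.0000) = 8.4853

8.4853


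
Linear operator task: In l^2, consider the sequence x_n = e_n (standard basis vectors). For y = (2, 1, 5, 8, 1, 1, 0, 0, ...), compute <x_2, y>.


x_2 = e_2 is the standard basis vector with 1 in position 2.
<x_2, y> = y_2 = 1
As n -> infinity, <x_n, y> -> 0, confirming weak convergence of (x_n) to 0.

1


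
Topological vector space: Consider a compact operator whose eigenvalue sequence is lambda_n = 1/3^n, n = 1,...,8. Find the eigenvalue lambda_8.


The eigenvalue formula gives lambda_8 = 1/3^8
= 1/6561
= 1.5242e-04

1.5242e-04


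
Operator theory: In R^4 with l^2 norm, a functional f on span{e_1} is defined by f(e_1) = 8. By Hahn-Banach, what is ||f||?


The norm of f is given by ||f|| = sup_{||x||=1} |f(x)|.
On span{e_1}, ||e_1|| = 1, so ||f|| = |f(e_1)| / ||e_1||
= |8| / 1 = 8.0000

8.0000


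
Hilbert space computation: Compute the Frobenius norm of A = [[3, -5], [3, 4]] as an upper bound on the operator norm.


||A||_F^2 = sum a_ij^2
= 3^2 + (-5)^2 + 3^2 + 4^2
= 9 + 25 + 9 + 16 = 59
||A||_F = sqrt(59) = 7.6811

7.6811


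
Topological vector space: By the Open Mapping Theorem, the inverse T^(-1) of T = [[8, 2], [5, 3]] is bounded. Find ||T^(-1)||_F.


det(T) = 8*3 - 2*5 = 14
T^(-1) = (1/14) * [[3, -2], [-5, 8]] = [[0.2143, -0.1429], [-0.3571, 0.5714]]
||T^(-1)||_F^2 = 0.2143^2 + (-0.1429)^2 + (-0.3571)^2 + 0.5714^2 = 0.5204
||T^(-1)||_F = sqrt(0.5204) = 0.7214

0.7214


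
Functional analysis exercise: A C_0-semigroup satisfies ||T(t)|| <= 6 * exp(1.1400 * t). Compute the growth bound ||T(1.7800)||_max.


||T(1.7800)|| <= 6 * exp(1.1400 * 1.7800)
= 6 * exp(2.0292)
= 6 * 7.6080
= 45.6480

45.6480


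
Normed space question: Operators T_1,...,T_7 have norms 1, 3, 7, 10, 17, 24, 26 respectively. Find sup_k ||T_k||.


By the Uniform Boundedness Principle, the supremum of norms is finite.
sup_k ||T_k|| = max(1, 3, 7, 10, 17, 24, 26) = 26

26


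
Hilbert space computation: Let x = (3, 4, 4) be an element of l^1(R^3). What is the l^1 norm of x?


The l^1 norm equals the sum of absolute values of all components.
||x||_1 = 3 + 4 + 4
= 11

11.0000


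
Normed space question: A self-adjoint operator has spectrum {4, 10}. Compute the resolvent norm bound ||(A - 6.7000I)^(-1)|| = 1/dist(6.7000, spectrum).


dist(6.7000, {4, 10}) = min(|6.7000 - 4|, |6.7000 - 10|)
= min(2.7000, 3.3000) = 2.7000
Resolvent bound = 1/2.7000 = 0.3704

0.3704


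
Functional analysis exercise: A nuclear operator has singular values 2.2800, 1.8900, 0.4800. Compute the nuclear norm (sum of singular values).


The nuclear norm is the sum of all singular values.
||T||_1 = 2.2800 + 1.8900 + 0.4800
= 4.6500

4.6500


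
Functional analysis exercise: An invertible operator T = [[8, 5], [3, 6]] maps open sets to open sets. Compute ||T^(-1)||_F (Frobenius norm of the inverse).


det(T) = 8*6 - 5*3 = 33
T^(-1) = (1/33) * [[6, -5], [-3, 8]] = [[0.1818, -0.1515], [-0.0909, 0.2424]]
||T^(-1)||_F^2 = 0.1818^2 + (-0.1515)^2 + (-0.0909)^2 + 0.2424^2 = 0.1230
||T^(-1)||_F = sqrt(0.1230) = 0.3508

0.3508


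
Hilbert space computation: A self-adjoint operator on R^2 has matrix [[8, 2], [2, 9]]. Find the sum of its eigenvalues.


For a self-adjoint (symmetric) matrix, the eigenvalues are real.
The sum of eigenvalues equals the trace of the matrix.
trace = 8 + 9 = 17

17


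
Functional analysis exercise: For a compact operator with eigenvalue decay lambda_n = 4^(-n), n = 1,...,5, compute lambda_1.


The eigenvalue formula gives lambda_1 = 1/4^1
= 1/4
= 0.2500

0.2500


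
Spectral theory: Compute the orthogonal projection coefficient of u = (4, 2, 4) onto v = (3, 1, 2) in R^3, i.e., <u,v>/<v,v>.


Computing <u,v> = 4*3 + 2*1 + 4*2 = 22
Computing <v,v> = 3^2 + 1^2 + 2^2 = 14
Projection coefficient = 22/14 = 1.5714

1.5714


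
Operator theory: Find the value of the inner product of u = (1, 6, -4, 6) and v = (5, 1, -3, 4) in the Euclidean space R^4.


Computing the standard inner product <u, v> = sum u_i * v_i
= 1*5 + 6*1 + -4*-3 + 6*4
= 5 + 6 + 12 + 24
= 47

47


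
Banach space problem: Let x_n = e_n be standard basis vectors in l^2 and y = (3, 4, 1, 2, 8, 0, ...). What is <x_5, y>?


x_5 = e_5 is the standard basis vector with 1 in position 5.
<x_5, y> = y_5 = 8
As n -> infinity, <x_n, y> -> 0, confirming weak convergence of (x_n) to 0.

8


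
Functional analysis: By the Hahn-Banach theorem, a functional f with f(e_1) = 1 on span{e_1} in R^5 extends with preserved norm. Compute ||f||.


The norm of f is given by ||f|| = sup_{||x||=1} |f(x)|.
On span{e_1}, ||e_1|| = 1, so ||f|| = |f(e_1)| / ||e_1||
= |1| / 1 = 1.0000

1.0000


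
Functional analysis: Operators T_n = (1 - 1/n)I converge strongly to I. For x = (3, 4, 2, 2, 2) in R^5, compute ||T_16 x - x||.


T_16 x - x = (1 - 1/16)x - x = -x/16
||x|| = sqrt(37) = 6.0828
||T_16 x - x|| = ||x||/16 = 6.0828/16 = 0.3802

0.3802


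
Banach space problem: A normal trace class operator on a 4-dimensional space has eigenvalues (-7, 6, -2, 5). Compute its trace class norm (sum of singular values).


For a normal operator, singular values equal |eigenvalues|.
Trace norm = sum |lambda_i| = 7 + 6 + 2 + 5
= 20

20


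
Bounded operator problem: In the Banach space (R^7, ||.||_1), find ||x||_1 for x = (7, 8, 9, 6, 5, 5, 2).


The l^1 norm equals the sum of absolute values of all components.
||x||_1 = 7 + 8 + 9 + 6 + 5 + 5 + 2
= 42

42.0000


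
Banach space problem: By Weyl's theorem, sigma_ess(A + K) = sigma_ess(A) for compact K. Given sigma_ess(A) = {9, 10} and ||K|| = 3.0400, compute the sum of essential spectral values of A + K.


By Weyl's theorem, the essential spectrum is invariant under compact perturbations.
sigma_ess(A + K) = sigma_ess(A) = {9, 10}
Sum = 9 + 10 = 19

19


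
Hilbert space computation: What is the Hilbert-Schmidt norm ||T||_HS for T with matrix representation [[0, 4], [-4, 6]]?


The Hilbert-Schmidt norm is sqrt(sum of squares of all entries).
Sum of squares = 0^2 + 4^2 + (-4)^2 + 6^2
= 0 + 16 + 16 + 36 = 68
||T||_HS = sqrt(68) = 8.2462

8.2462


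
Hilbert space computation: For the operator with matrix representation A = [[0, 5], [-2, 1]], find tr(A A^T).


trace(A * A^T) = sum of squares of all entries
= 0^2 + 5^2 + (-2)^2 + 1^2
= 0 + 25 + 4 + 1
= 30

30


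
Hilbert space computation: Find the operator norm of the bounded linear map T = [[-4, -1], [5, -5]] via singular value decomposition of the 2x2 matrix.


A^T A = [[41, -21], [-21, 26]]
trace(A^T A) = 67, det(A^T A) = 625
discriminant = 67^2 - 4*625 = 1989
Largest eigenvalue of A^T A = (trace + sqrt(disc))/2 = 55.7991
||T|| = sqrt(55.7991) = 7.4699

7.4699


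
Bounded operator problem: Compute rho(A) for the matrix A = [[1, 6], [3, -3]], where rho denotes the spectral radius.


For a 2x2 matrix, eigenvalues satisfy lambda^2 - (trace)*lambda + det = 0
trace = 1 + -3 = -2
det = 1*-3 - 6*3 = -21
discriminant = (-2)^2 - 4*(-21) = 88
spectral radius = max |eigenvalue| = 5.6904

5.6904


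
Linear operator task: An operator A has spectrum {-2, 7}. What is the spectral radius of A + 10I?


Spectrum of A + 10I = {8, 17}
Spectral radius = max |lambda| over the shifted spectrum
= max(8, 17) = 17

17


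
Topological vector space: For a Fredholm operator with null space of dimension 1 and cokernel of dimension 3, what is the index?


The Fredholm index is defined as ind(T) = dim(ker T) - dim(coker T)
= 1 - 3
= -2

-2


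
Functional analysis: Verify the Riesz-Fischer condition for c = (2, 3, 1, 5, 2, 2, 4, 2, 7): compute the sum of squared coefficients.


sum |c_n|^2 = 2^2 + 3^2 + 1^2 + 5^2 + 2^2 + 2^2 + 4^2 + 2^2 + 7^2
= 4 + 9 + 1 + 25 + 4 + 4 + 16 + 4 + 49
= 116

116


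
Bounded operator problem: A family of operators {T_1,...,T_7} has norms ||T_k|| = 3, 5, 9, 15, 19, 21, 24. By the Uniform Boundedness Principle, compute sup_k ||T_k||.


By the Uniform Boundedness Principle, the supremum of norms is finite.
sup_k ||T_k|| = max(3, 5, 9, 15, 19, 21, 24) = 24

24


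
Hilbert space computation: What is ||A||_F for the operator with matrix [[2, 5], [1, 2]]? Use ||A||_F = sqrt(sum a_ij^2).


||A||_F^2 = sum a_ij^2
= 2^2 + 5^2 + 1^2 + 2^2
= 4 + 25 + 1 + 4 = 34
||A||_F = sqrt(34) = 5.8310

5.8310


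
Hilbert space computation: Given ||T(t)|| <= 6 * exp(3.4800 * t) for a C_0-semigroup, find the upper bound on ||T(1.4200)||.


||T(1.4200)|| <= 6 * exp(3.4800 * 1.4200)
= 6 * exp(4.9416)
= 6 * 139.9941
= 839.9644

839.9644


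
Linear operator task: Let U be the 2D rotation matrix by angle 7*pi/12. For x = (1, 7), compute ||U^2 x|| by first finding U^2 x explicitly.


U is a rotation by theta = 7*pi/12
U^2 = rotation by 2*theta = 14*pi/12
cos(14*pi/12) = -0.8660, sin(14*pi/12) = -0.5000
U^2 x = (-0.8660 * 1 - -0.5000 * 7, -0.5000 * 1 + -0.8660 * 7)
= (2.6340, -6.5622)
||U^2 x|| = sqrt(2.6340^2 + (-6.5622)^2) = sqrt(50.0000) = 7.0711

7.0711


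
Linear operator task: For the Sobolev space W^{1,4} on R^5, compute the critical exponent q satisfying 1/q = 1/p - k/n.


Using the Sobolev embedding formula: 1/q = 1/p - k/n
1/q = 1/4 - 1/5 = 1/20
q = 1/(1/20) = 20

20.0000


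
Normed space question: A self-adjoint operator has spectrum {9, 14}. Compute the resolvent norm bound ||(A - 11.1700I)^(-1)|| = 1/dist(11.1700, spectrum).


dist(11.1700, {9, 14}) = min(|11.1700 - 9|, |11.1700 - 14|)
= min(2.1700, 2.8300) = 2.1700
Resolvent bound = 1/2.1700 = 0.4608

0.4608


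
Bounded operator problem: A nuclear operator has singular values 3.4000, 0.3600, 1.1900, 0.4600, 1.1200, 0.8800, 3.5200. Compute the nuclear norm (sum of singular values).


The nuclear norm is the sum of all singular values.
||T||_1 = 3.4000 + 0.3600 + 1.1900 + 0.4600 + 1.1200 + 0.8800 + 3.5200
= 10.9300

10.9300


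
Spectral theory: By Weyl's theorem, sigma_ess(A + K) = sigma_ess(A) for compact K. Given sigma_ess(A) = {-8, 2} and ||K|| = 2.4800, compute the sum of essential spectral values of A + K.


By Weyl's theorem, the essential spectrum is invariant under compact perturbations.
sigma_ess(A + K) = sigma_ess(A) = {-8, 2}
Sum = -8 + 2 = -6

-6


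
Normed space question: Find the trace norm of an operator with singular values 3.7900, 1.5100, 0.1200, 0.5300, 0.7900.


The nuclear norm is the sum of all singular values.
||T||_1 = 3.7900 + 1.5100 + 0.1200 + 0.5300 + 0.7900
= 6.7400

6.7400


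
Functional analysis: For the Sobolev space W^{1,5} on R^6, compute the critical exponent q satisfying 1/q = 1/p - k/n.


Using the Sobolev embedding formula: 1/q = 1/p - k/n
1/q = 1/5 - 1/6 = 1/30
q = 1/(1/30) = 30

30.0000


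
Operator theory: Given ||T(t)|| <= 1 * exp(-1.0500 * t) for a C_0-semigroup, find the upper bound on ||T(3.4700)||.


||T(3.4700)|| <= 1 * exp(-1.0500 * 3.4700)
= 1 * exp(-3.6435)
= 1 * 0.0262
= 0.0262

0.0262


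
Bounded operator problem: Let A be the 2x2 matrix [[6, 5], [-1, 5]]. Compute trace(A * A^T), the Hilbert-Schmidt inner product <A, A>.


trace(A * A^T) = sum of squares of all entries
= 6^2 + 5^2 + (-1)^2 + 5^2
= 36 + 25 + 1 + 25
= 87

87


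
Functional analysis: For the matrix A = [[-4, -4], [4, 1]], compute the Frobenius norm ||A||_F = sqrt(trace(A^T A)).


||A||_F^2 = sum a_ij^2
= (-4)^2 + (-4)^2 + 4^2 + 1^2
= 16 + 16 + 16 + 1 = 49
||A||_F = sqrt(49) = 7.0000

7.0000


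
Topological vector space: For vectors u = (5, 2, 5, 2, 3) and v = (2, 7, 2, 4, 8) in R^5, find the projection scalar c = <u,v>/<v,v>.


Computing <u,v> = 5*2 + 2*7 + 5*2 + 2*4 + 3*8 = 66
Computing <v,v> = 2^2 + 7^2 + 2^2 + 4^2 + 8^2 = 137
Projection coefficient = 66/137 = 0.4818

0.4818


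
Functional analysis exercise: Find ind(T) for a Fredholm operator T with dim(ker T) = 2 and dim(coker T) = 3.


The Fredholm index is defined as ind(T) = dim(ker T) - dim(coker T)
= 2 - 3
= -1

-1


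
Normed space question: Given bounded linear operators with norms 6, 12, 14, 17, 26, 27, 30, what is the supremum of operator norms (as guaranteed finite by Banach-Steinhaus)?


By the Uniform Boundedness Principle, the supremum of norms is finite.
sup_k ||T_k|| = max(6, 12, 14, 17, 26, 27, 30) = 30

30


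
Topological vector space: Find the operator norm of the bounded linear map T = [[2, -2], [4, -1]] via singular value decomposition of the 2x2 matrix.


A^T A = [[20, -8], [-8, 5]]
trace(A^T A) = 25, det(A^T A) = 36
discriminant = 25^2 - 4*36 = 481
Largest eigenvalue of A^T A = (trace + sqrt(disc))/2 = 23.4659
||T|| = sqrt(23.4659) = 4.8442

4.8442


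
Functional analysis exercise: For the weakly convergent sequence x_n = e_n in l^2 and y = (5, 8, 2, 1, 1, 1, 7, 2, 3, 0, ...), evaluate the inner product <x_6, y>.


x_6 = e_6 is the standard basis vector with 1 in position 6.
<x_6, y> = y_6 = 1
As n -> infinity, <x_n, y> -> 0, confirming weak convergence of (x_n) to 0.

1


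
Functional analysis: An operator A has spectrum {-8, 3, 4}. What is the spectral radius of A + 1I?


Spectrum of A + 1I = {-7, 4, 5}
Spectral radius = max |lambda| over the shifted spectrum
= max(7, 4, 5) = 7

7


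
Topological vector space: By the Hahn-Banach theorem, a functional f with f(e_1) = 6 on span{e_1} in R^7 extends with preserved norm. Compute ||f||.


The norm of f is given by ||f|| = sup_{||x||=1} |f(x)|.
On span{e_1}, ||e_1|| = 1, so ||f|| = |f(e_1)| / ||e_1||
= |6| / 1 = 6.0000

6.0000


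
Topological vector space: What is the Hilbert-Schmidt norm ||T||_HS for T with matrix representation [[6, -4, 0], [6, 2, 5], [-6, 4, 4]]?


The Hilbert-Schmidt norm is sqrt(sum of squares of all entries).
Sum of squares = 6^2 + (-4)^2 + 0^2 + 6^2 + 2^2 + 5^2 + (-6)^2 + 4^2 + 4^2
= 36 + 16 + 0 + 36 + 4 + 25 + 36 + 16 + 16 = 185
||T||_HS = sqrt(185) = 13.6015

13.6015


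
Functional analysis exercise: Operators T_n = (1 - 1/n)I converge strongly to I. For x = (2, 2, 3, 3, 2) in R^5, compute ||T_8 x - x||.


T_8 x - x = (1 - 1/8)x - x = -x/8
||x|| = sqrt(30) = 5.4772
||T_8 x - x|| = ||x||/8 = 5.4772/8 = 0.6847

0.6847


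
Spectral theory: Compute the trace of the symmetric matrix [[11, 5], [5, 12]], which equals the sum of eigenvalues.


For a self-adjoint (symmetric) matrix, the eigenvalues are real.
The sum of eigenvalues equals the trace of the matrix.
trace = 11 + 12 = 23

23


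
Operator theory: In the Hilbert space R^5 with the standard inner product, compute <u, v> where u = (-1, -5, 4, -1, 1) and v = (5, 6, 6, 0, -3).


Computing the standard inner product <u, v> = sum u_i * v_i
= -1*5 + -5*6 + 4*6 + -1*0 + 1*-3
= -5 + -30 + 24 + 0 + -3
= -14

-14


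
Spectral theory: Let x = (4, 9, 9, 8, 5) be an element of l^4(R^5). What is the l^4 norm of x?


The l^4 norm = (sum |x_i|^4)^(1/4)
Sum of 4th powers = 256 + 6561 + 6561 + 4096 + 625 = 18099
||x||_4 = (18099)^(1/4) = 11.5988

11.5988


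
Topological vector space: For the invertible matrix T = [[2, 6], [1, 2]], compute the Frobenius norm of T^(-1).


det(T) = 2*2 - 6*1 = -2
T^(-1) = (1/-2) * [[2, -6], [-1, 2]] = [[-1.0000, 3.0000], [0.5000, -1.0000]]
||T^(-1)||_F^2 = (-1.0000)^2 + 3.0000^2 + 0.5000^2 + (-1.0000)^2 = 11.2500
||T^(-1)||_F = sqrt(11.2500) = 3.3541

3.3541


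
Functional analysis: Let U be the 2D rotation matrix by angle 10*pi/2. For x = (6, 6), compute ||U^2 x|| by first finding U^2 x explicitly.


U is a rotation by theta = 10*pi/2
U^2 = rotation by 2*theta = 20*pi/2 = 0*pi/2 (mod 2*pi)
cos(0*pi/2) = 1.0000, sin(0*pi/2) = 0.0000
U^2 x = (1.0000 * 6 - 0.0000 * 6, 0.0000 * 6 + 1.0000 * 6)
= (6.0000, 6.0000)
||U^2 x|| = sqrt(6.0000^2 + 6.0000^2) = sqrt(72.0000) = 8.4853

8.4853


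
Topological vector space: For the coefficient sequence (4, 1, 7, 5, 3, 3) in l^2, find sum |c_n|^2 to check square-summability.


sum |c_n|^2 = 4^2 + 1^2 + 7^2 + 5^2 + 3^2 + 3^2
= 16 + 1 + 49 + 25 + 9 + 9
= 109

109


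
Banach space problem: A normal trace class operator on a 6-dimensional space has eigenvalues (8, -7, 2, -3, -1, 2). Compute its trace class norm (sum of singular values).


For a normal operator, singular values equal |eigenvalues|.
Trace norm = sum |lambda_i| = 8 + 7 + 2 + 3 + 1 + 2
= 23

23


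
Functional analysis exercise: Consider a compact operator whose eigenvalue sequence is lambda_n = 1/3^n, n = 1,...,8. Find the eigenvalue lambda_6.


The eigenvalue formula gives lambda_6 = 1/3^6
= 1/729
= 0.0014

0.0014


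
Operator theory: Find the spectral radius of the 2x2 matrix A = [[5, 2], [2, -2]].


For a 2x2 matrix, eigenvalues satisfy lambda^2 - (trace)*lambda + det = 0
trace = 5 + -2 = 3
det = 5*-2 - 2*2 = -14
discriminant = 3^2 - 4*(-14) = 65
spectral radius = max |eigenvalue| = 5.5311

5.5311


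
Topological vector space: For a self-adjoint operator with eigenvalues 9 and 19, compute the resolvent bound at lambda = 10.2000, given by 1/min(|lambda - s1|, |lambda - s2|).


dist(10.2000, {9, 19}) = min(|10.2000 - 9|, |10.2000 - 19|)
= min(1.2000, 8.8000) = 1.2000
Resolvent bound = 1/1.2000 = 0.8333

0.8333


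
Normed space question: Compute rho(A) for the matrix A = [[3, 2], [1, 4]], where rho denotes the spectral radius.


For a 2x2 matrix, eigenvalues satisfy lambda^2 - (trace)*lambda + det = 0
trace = 3 + 4 = 7
det = 3*4 - 2*1 = 10
discriminant = 7^2 - 4*(10) = 9
spectral radius = max |eigenvalue| = 5.0000

5.0000


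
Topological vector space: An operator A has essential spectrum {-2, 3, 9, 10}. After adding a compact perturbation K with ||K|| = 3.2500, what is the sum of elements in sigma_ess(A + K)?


By Weyl's theorem, the essential spectrum is invariant under compact perturbations.
sigma_ess(A + K) = sigma_ess(A) = {-2, 3, 9, 10}
Sum = -2 + 3 + 9 + 10 = 20

20


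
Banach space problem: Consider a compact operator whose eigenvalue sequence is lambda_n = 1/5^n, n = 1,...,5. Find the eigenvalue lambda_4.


The eigenvalue formula gives lambda_4 = 1/5^4
= 1/625
= 0.0016

0.0016


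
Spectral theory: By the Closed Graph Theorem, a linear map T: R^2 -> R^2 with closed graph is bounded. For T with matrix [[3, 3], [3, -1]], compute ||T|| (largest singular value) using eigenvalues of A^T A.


A^T A = [[18, 6], [6, 10]]
trace(A^T A) = 28, det(A^T A) = 144
discriminant = 28^2 - 4*144 = 208
Largest eigenvalue of A^T A = (trace + sqrt(disc))/2 = 21.2111
||T|| = sqrt(21.2111) = 4.6056

4.6056


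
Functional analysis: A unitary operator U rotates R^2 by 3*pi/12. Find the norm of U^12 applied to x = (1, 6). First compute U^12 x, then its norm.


U is a rotation by theta = 3*pi/12
U^12 = rotation by 12*theta = 36*pi/12 = 12*pi/12 (mod 2*pi)
cos(12*pi/12) = -1.0000, sin(12*pi/12) = 0.0000
U^12 x = (-1.0000 * 1 - 0.0000 * 6, 0.0000 * 1 + -1.0000 * 6)
= (-1.0000, -6.0000)
||U^12 x|| = sqrt((-1.0000)^2 + (-6.0000)^2) = sqrt(37.0000) = 6.0828

6.0828


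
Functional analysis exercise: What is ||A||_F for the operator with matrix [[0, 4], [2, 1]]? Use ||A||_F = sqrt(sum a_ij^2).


||A||_F^2 = sum a_ij^2
= 0^2 + 4^2 + 2^2 + 1^2
= 0 + 16 + 4 + 1 = 21
||A||_F = sqrt(21) = 4.5826

4.5826


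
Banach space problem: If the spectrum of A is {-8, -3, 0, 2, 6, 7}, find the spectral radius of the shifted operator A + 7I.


Spectrum of A + 7I = {-1, 4, 7, 9, 13, 14}
Spectral radius = max |lambda| over the shifted spectrum
= max(1, 4, 7, 9, 13, 14) = 14

14


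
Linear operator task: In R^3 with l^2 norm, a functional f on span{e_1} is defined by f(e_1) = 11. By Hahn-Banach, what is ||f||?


The norm of f is given by ||f|| = sup_{||x||=1} |f(x)|.
On span{e_1}, ||e_1|| = 1, so ||f|| = |f(e_1)| / ||e_1||
= |11| / 1 = 11.0000

11.0000


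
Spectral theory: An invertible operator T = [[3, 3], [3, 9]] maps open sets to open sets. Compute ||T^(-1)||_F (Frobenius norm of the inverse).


det(T) = 3*9 - 3*3 = 18
T^(-1) = (1/18) * [[9, -3], [-3, 3]] = [[0.5000, -0.1667], [-0.1667, 0.1667]]
||T^(-1)||_F^2 = 0.5000^2 + (-0.1667)^2 + (-0.1667)^2 + 0.1667^2 = 0.3333
||T^(-1)||_F = sqrt(0.3333) = 0.5774

0.5774


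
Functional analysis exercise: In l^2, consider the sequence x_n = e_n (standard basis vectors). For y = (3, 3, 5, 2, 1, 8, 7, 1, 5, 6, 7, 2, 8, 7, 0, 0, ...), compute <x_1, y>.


x_1 = e_1 is the standard basis vector with 1 in position 1.
<x_1, y> = y_1 = 3
As n -> infinity, <x_n, y> -> 0, confirming weak convergence of (x_n) to 0.

3


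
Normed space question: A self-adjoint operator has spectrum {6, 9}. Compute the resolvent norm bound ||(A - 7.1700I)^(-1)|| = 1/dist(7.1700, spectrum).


dist(7.1700, {6, 9}) = min(|7.1700 - 6|, |7.1700 - 9|)
= min(1.1700, 1.8300) = 1.1700
Resolvent bound = 1/1.1700 = 0.8547

0.8547


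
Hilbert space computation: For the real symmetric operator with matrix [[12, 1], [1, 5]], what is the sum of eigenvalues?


For a self-adjoint (symmetric) matrix, the eigenvalues are real.
The sum of eigenvalues equals the trace of the matrix.
trace = 12 + 5 = 17

17


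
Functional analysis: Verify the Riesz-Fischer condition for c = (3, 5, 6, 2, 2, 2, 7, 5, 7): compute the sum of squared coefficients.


sum |c_n|^2 = 3^2 + 5^2 + 6^2 + 2^2 + 2^2 + 2^2 + 7^2 + 5^2 + 7^2
= 9 + 25 + 36 + 4 + 4 + 4 + 49 + 25 + 49
= 205

205


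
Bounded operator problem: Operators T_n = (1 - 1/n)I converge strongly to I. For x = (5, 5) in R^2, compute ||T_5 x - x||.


T_5 x - x = (1 - 1/5)x - x = -x/5
||x|| = sqrt(50) = 7.0711
||T_5 x - x|| = ||x||/5 = 7.0711/5 = 1.4142

1.4142


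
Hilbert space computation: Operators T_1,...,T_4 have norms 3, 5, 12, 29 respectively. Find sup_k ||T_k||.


By the Uniform Boundedness Principle, the supremum of norms is finite.
sup_k ||T_k|| = max(3, 5, 12, 29) = 29

29


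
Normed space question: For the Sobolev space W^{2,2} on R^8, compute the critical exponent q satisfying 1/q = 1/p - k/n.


Using the Sobolev embedding formula: 1/q = 1/p - k/n
1/q = 1/2 - 2/8 = 1/4
q = 1/(1/4) = 4

4.0000


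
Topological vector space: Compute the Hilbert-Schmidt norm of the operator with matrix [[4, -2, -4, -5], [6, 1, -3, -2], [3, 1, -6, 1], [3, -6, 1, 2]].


The Hilbert-Schmidt norm is sqrt(sum of squares of all entries).
Sum of squares = 4^2 + (-2)^2 + (-4)^2 + (-5)^2 + 6^2 + 1^2 + (-3)^2 + (-2)^2 + 3^2 + 1^2 + (-6)^2 + 1^2 + 3^2 + (-6)^2 + 1^2 + 2^2
= 16 + 4 + 16 + 25 + 36 + 1 + 9 + 4 + 9 + 1 + 36 + 1 + 9 + 36 + 1 + 4 = 208
||T||_HS = sqrt(208) = 14.4222

14.4222


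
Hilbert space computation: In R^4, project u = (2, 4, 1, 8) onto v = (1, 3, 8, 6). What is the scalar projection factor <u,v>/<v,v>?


Computing <u,v> = 2*1 + 4*3 + 1*8 + 8*6 = 70
Computing <v,v> = 1^2 + 3^2 + 8^2 + 6^2 = 110
Projection coefficient = 70/110 = 0.6364

0.6364


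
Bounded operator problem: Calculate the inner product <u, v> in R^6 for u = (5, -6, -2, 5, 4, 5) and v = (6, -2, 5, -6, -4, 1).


Computing the standard inner product <u, v> = sum u_i * v_i
= 5*6 + -6*-2 + -2*5 + 5*-6 + 4*-4 + 5*1
= 30 + 12 + -10 + -30 + -16 + 5
= -9

-9


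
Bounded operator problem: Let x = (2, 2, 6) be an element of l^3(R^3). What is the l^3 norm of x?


The l^3 norm = (sum |x_i|^3)^(1/3)
Sum of 3th powers = 8 + 8 + 216 = 232
||x||_3 = (232)^(1/3) = 6.1446

6.1446


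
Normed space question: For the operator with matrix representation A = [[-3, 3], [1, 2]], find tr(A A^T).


trace(A * A^T) = sum of squares of all entries
= (-3)^2 + 3^2 + 1^2 + 2^2
= 9 + 9 + 1 + 4
= 23

23


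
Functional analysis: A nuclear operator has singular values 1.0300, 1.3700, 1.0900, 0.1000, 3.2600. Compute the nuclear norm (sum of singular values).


The nuclear norm is the sum of all singular values.
||T||_1 = 1.0300 + 1.3700 + 1.0900 + 0.1000 + 3.2600
= 6.8500

6.8500


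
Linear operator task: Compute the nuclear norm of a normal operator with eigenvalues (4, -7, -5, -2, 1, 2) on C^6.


For a normal operator, singular values equal |eigenvalues|.
Trace norm = sum |lambda_i| = 4 + 7 + 5 + 2 + 1 + 2
= 21

21


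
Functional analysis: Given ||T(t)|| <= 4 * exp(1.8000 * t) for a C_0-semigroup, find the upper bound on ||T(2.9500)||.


||T(2.9500)|| <= 4 * exp(1.8000 * 2.9500)
= 4 * exp(5.3100)
= 4 * 202.3502
= 809.4009

809.4009


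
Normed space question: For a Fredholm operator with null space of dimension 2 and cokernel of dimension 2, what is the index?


The Fredholm index is defined as ind(T) = dim(ker T) - dim(coker T)
= 2 - 2
= 0

0


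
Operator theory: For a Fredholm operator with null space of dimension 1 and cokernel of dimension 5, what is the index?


The Fredholm index is defined as ind(T) = dim(ker T) - dim(coker T)
= 1 - 5
= -4

-4


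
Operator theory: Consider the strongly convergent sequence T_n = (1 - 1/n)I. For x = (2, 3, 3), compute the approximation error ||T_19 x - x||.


T_19 x - x = (1 - 1/19)x - x = -x/19
||x|| = sqrt(22) = 4.6904
||T_19 x - x|| = ||x||/19 = 4.6904/19 = 0.2469

0.2469


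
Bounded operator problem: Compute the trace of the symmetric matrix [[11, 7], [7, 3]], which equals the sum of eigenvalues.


For a self-adjoint (symmetric) matrix, the eigenvalues are real.
The sum of eigenvalues equals the trace of the matrix.
trace = 11 + 3 = 14

14


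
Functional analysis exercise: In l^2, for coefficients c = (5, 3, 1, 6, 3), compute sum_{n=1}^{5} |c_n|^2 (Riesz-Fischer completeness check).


sum |c_n|^2 = 5^2 + 3^2 + 1^2 + 6^2 + 3^2
= 25 + 9 + 1 + 36 + 9
= 80

80


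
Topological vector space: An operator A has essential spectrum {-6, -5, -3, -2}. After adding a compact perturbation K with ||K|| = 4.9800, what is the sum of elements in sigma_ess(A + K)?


By Weyl's theorem, the essential spectrum is invariant under compact perturbations.
sigma_ess(A + K) = sigma_ess(A) = {-6, -5, -3, -2}
Sum = -6 + -5 + -3 + -2 = -16

-16


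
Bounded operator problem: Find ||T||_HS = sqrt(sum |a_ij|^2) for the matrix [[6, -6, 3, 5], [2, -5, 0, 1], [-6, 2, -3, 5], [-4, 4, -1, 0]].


The Hilbert-Schmidt norm is sqrt(sum of squares of all entries).
Sum of squares = 6^2 + (-6)^2 + 3^2 + 5^2 + 2^2 + (-5)^2 + 0^2 + 1^2 + (-6)^2 + 2^2 + (-3)^2 + 5^2 + (-4)^2 + 4^2 + (-1)^2 + 0^2
= 36 + 36 + 9 + 25 + 4 + 25 + 0 + 1 + 36 + 4 + 9 + 25 + 16 + 16 + 1 + 0 = 243
||T||_HS = sqrt(243) = 15.5885

15.5885


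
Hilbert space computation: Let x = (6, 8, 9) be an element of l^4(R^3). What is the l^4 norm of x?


The l^4 norm = (sum |x_i|^4)^(1/4)
Sum of 4th powers = 1296 + 4096 + 6561 = 11953
||x||_4 = (11953)^(1/4) = 10.4561

10.4561


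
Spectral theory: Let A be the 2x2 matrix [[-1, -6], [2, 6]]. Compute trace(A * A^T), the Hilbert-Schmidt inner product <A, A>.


trace(A * A^T) = sum of squares of all entries
= (-1)^2 + (-6)^2 + 2^2 + 6^2
= 1 + 36 + 4 + 36
= 77

77


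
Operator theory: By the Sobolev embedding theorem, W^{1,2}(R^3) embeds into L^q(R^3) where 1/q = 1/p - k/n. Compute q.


Using the Sobolev embedding formula: 1/q = 1/p - k/n
1/q = 1/2 - 1/3 = 1/6
q = 1/(1/6) = 6

6.0000


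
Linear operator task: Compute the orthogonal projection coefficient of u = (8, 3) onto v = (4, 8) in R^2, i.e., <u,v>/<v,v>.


Computing <u,v> = 8*4 + 3*8 = 56
Computing <v,v> = 4^2 + 8^2 = 80
Projection coefficient = 56/80 = 0.7000

0.7000


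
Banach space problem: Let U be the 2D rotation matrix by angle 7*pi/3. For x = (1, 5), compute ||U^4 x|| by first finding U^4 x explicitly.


U is a rotation by theta = 7*pi/3
U^4 = rotation by 4*theta = 28*pi/3 = 4*pi/3 (mod 2*pi)
cos(4*pi/3) = -0.5000, sin(4*pi/3) = -0.8660
U^4 x = (-0.5000 * 1 - -0.8660 * 5, -0.8660 * 1 + -0.5000 * 5)
= (3.8301, -3.3660)
||U^4 x|| = sqrt(3.8301^2 + (-3.3660)^2) = sqrt(26.0000) = 5.0990

5.0990


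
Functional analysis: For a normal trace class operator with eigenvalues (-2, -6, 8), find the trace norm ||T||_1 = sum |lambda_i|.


For a normal operator, singular values equal |eigenvalues|.
Trace norm = sum |lambda_i| = 2 + 6 + 8
= 16

16


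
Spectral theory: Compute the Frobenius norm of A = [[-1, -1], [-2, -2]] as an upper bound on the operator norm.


||A||_F^2 = sum a_ij^2
= (-1)^2 + (-1)^2 + (-2)^2 + (-2)^2
= 1 + 1 + 4 + 4 = 10
||A||_F = sqrt(10) = 3.1623

3.1623


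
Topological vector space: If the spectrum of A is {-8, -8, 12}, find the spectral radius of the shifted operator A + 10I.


Spectrum of A + 10I = {2, 2, 22}
Spectral radius = max |lambda| over the shifted spectrum
= max(2, 2, 22) = 22

22


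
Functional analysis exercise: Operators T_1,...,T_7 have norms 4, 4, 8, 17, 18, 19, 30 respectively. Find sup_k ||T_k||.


By the Uniform Boundedness Principle, the supremum of norms is finite.
sup_k ||T_k|| = max(4, 4, 8, 17, 18, 19, 30) = 30

30


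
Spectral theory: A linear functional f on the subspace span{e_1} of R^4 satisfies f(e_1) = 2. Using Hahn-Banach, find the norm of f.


The norm of f is given by ||f|| = sup_{||x||=1} |f(x)|.
On span{e_1}, ||e_1|| = 1, so ||f|| = |f(e_1)| / ||e_1||
= |2| / 1 = 2.0000

2.0000


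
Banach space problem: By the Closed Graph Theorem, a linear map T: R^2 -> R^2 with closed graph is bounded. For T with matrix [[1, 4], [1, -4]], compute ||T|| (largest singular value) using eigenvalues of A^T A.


A^T A = [[2, 0], [0, 32]]
trace(A^T A) = 34, det(A^T A) = 64
discriminant = 34^2 - 4*64 = 900
Largest eigenvalue of A^T A = (trace + sqrt(disc))/2 = 32.0000
||T|| = sqrt(32.0000) = 5.6569

5.6569


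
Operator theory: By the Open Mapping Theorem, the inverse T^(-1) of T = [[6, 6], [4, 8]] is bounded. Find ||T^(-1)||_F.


det(T) = 6*8 - 6*4 = 24
T^(-1) = (1/24) * [[8, -6], [-4, 6]] = [[0.3333, -0.2500], [-0.1667, 0.2500]]
||T^(-1)||_F^2 = 0.3333^2 + (-0.2500)^2 + (-0.1667)^2 + 0.2500^2 = 0.2639
||T^(-1)||_F = sqrt(0.2639) = 0.5137

0.5137


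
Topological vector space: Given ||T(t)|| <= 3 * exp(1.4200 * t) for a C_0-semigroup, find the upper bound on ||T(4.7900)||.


||T(4.7900)|| <= 3 * exp(1.4200 * 4.7900)
= 3 * exp(6.8018)
= 3 * 899.4649
= 2698.3946

2698.3946


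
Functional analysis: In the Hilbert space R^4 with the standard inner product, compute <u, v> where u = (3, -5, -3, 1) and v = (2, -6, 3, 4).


Computing the standard inner product <u, v> = sum u_i * v_i
= 3*2 + -5*-6 + -3*3 + 1*4
= 6 + 30 + -9 + 4
= 31

31


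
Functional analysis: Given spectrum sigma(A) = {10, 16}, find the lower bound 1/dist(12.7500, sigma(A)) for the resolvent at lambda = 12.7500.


dist(12.7500, {10, 16}) = min(|12.7500 - 10|, |12.7500 - 16|)
= min(2.7500, 3.2500) = 2.7500
Resolvent bound = 1/2.7500 = 0.3636

0.3636


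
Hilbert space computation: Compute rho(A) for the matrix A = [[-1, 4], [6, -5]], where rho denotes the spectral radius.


For a 2x2 matrix, eigenvalues satisfy lambda^2 - (trace)*lambda + det = 0
trace = -1 + -5 = -6
det = -1*-5 - 4*6 = -19
discriminant = (-6)^2 - 4*(-19) = 112
spectral radius = max |eigenvalue| = 8.2915

8.2915
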